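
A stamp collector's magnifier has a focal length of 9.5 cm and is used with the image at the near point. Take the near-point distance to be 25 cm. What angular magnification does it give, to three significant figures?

M = 1 + D/f = 1 + 25/9.5 = 3.632.

3.63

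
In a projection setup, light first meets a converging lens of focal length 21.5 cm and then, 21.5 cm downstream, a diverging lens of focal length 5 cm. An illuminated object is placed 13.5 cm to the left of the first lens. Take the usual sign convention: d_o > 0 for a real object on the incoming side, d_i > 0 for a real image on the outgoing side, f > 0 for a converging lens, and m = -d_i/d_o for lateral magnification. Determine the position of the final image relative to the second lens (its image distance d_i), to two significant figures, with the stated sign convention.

Applying the thin-lens equation to the first lens, 1/21.5 = 1/13.5 + 1/d_i1, which gives d_i1 = -36.281 cm.
The intermediate image is virtual, 36.281 cm to the left of lens 1, so d_o2 = L - d_i1 = 21.5 - (-36.281) = 57.781 cm.
Applying the thin-lens equation again with f_2 = -5 cm and d_o2 = 57.781 cm gives d_i2 = -4.602 cm.

-4.6 cm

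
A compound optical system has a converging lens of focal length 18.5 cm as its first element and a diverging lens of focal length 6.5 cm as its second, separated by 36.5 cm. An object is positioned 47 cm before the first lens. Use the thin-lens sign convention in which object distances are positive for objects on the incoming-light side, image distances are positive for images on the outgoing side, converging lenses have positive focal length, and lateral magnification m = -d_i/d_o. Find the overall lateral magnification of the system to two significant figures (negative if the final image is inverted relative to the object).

-0.34

First lens: d_i1 = 1/(1/18.5 - 1/47) = 30.509 cm.
m_1 = -(30.509)/47 = -0.6491.
That image sits 5.991 cm in front of the second lens, so d_o2 = 5.991 cm.
Second lens: d_i2 = 1/(1/(-6.5) - 1/(5.991)) = -3.118 cm.
m_2 = -(-3.118)/(5.991) = 0.5204.
Overall magnification: m = m_1 m_2 = -0.3378.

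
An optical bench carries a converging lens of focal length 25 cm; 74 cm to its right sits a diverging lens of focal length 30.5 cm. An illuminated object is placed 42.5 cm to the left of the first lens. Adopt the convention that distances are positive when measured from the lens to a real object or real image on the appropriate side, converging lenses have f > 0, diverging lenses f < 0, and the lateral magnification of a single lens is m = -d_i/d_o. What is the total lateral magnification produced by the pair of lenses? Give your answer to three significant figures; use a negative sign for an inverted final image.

-0.995

Applying the thin-lens equation to the first lens, 1/25 = 1/42.5 + 1/d_i1, which gives d_i1 = 60.714 cm.
Its lateral magnification is m_1 = -d_i1/d_o1 = -(60.714)/42.5 = -1.4286.
Object distance for lens 2: d_o2 = 74 - 60.714 = 13.286 cm.
Applying the thin-lens equation again with f_2 = -30.5 cm and d_o2 = 13.286 cm gives d_i2 = -9.254 cm.
m_2 = -(-9.254)/(13.286) = 0.6966.
Overall magnification: m = m_1 m_2 = -0.9951.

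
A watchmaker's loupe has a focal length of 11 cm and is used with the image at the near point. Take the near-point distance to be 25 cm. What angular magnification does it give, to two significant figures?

3.3

M = 1 + D/f = 1 + 25/11 = 3.273.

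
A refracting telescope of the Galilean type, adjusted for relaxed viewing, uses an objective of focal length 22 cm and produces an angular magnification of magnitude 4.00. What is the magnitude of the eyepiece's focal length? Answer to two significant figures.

|M| = f_obj/|f_eye|, so |f_eye| = f_obj/|M| = 22/4.0 = 5.500 cm.
(The eyepiece is diverging, so its signed focal length is -5.500 cm.)

5.5 cm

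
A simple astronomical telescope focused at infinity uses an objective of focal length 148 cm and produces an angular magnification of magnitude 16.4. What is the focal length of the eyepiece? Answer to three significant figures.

|M| = f_obj/f_eye, so f_eye = f_obj/|M| = 148/16.4 = 9.024 cm.

9.02 cm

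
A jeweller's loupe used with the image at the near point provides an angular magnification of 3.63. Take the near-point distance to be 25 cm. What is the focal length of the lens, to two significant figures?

For the image at the near point, M = 1 + D/f.
f = D/(M - 1) = 25/(3.63 - 1) = 9.506 cm.

9.5 cm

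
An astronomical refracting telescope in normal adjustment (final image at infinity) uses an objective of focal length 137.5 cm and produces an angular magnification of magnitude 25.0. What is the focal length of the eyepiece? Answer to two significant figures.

|M| = f_obj/f_eye, so f_eye = f_obj/|M| = 137.5/25.0 = 5.500 cm.

5.5 cm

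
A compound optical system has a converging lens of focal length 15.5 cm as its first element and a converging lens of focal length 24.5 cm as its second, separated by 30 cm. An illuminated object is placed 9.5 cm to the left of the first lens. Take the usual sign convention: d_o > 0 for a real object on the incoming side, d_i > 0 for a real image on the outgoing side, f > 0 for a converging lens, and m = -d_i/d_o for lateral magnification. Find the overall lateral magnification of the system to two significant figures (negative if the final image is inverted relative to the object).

Applying the thin-lens equation to the first lens, 1/15.5 = 1/9.5 + 1/d_i1, which gives d_i1 = -24.542 cm.
Its lateral magnification is m_1 = -d_i1/d_o1 = -(-24.542)/9.5 = 2.5833.
The intermediate image is virtual, 24.542 cm to the left of lens 1, so d_o2 = L - d_i1 = 30 - (-24.542) = 54.542 cm.
Applying the thin-lens equation again with f_2 = 24.5 cm and d_o2 = 54.542 cm gives d_i2 = 44.481 cm.
m_2 = -(44.481)/(54.542) = -0.8155.
Total m = m_1 x m_2 = (2.5833)(-0.8155) = -2.1068.

-2.1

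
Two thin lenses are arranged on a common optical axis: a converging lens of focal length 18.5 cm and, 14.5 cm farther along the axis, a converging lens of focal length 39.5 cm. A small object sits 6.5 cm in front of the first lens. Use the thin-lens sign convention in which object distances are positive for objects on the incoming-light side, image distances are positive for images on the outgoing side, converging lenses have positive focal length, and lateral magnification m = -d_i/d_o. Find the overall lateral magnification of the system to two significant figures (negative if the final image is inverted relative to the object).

4.1

First lens: d_i1 = 1/(1/18.5 - 1/6.5) = -10.021 cm.
m_1 = -(-10.021)/6.5 = 1.5417.
With d_i1 < 0 the first image is virtual and lies on the object side; the object distance for lens 2 is d_o2 = 14.5 - (-10.021) = 24.521 cm.
Second lens: d_i2 = 1/(1/39.5 - 1/(24.521)) = -64.661 cm.
m_2 = -(-64.661)/(24.521) = 2.6370.
Overall magnification: m = m_1 m_2 = 4.0654.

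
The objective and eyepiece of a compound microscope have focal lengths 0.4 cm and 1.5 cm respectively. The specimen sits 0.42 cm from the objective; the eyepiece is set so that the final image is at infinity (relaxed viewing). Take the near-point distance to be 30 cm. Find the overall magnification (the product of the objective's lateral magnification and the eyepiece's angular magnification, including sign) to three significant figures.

-400

Objective: 1/d_i = 1/f_obj - 1/d_o = 1/0.4 - 1/0.42 = 0.11905 cm^-1, so d_i = 8.400 cm.
m_obj = -d_i/d_o = -8.400/0.42 = -20.000.
Eyepiece angular magnification (image at infinity): M_eye = D/f_e = 30/1.5 = 20.000.
Overall M = m_obj x M_eye = (-20.000)(20.000) = -400.00.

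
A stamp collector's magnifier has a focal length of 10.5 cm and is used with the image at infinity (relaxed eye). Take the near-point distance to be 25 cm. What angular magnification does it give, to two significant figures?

M = D/f = 25/10.5 = 2.381.

2.4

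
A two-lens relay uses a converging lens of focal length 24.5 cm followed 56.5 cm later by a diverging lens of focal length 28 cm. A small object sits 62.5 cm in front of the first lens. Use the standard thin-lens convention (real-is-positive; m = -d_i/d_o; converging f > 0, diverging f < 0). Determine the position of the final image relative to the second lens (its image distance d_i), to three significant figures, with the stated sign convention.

Applying the thin-lens equation to the first lens, 1/24.5 = 1/62.5 + 1/d_i1, which gives d_i1 = 40.296 cm.
The intermediate image is 40.296 cm to the right of lens 1, so d_o2 = L - d_i1 = 56.5 - 40.296 = 16.204 cm.
Applying the thin-lens equation again with f_2 = -28 cm and d_o2 = 16.204 cm gives d_i2 = -10.264 cm.

-10.3 cm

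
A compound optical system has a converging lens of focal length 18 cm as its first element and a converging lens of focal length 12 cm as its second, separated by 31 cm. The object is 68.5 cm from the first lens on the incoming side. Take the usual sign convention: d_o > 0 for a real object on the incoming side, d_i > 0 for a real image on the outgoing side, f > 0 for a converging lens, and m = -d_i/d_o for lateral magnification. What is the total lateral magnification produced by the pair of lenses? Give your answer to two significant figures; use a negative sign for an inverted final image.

-0.79

Applying the thin-lens equation to the first lens, 1/18 = 1/68.5 + 1/d_i1, which gives d_i1 = 24.416 cm.
Its lateral magnification is m_1 = -d_i1/d_o1 = -(24.416)/68.5 = -0.3564.
That image sits 6.584 cm in front of the second lens, so d_o2 = 6.584 cm.
Applying the thin-lens equation again with f_2 = 12 cm and d_o2 = 6.584 cm gives d_i2 = -14.589 cm.
m_2 = -(-14.589)/(6.584) = 2.2157.
Total m = m_1 x m_2 = (-0.3564)(2.2157) = -0.7898.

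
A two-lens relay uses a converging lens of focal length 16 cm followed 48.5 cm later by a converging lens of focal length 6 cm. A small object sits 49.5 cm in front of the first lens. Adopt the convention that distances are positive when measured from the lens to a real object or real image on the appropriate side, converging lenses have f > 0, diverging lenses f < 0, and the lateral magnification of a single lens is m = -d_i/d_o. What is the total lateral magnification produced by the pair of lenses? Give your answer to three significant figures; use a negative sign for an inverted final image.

Lens 1: 1/d_i1 = 1/f_1 - 1/d_o1 = 1/16 - 1/49.5 = 0.04230 cm^-1, so d_i1 = 23.642 cm.
m_1 = -(23.642)/49.5 = -0.4776.
Object distance for lens 2: d_o2 = 48.5 - 23.642 = 24.858 cm.
Lens 2: 1/d_i2 = 1/f_2 - 1/d_o2 = 1/6 - 1/(24.858) = 0.12644 cm^-1, so d_i2 = 7.909 cm.
m_2 = -(7.909)/(24.858) = -0.3182.
Overall magnification: m = m_1 m_2 = 0.1520.

0.152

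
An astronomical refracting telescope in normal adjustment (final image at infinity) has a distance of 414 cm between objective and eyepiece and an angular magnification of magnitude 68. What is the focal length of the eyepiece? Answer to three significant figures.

6.00 cm

In normal adjustment the tube length equals f_obj + f_eye and |M| = f_obj/f_eye.
So f_obj = 68 f_eye and 68 f_eye + f_eye = 414 cm, giving f_eye = 414/69 = 6.000 cm and f_obj = 408.000 cm.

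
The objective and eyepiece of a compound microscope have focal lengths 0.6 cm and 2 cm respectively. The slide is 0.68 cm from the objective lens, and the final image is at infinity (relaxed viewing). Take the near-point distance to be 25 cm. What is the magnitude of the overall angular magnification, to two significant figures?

94

Objective: 1/d_i = 1/f_obj - 1/d_o = 1/0.6 - 1/0.68 = 0.19608 cm^-1, so d_i = 5.100 cm.
m_obj = -d_i/d_o = -5.100/0.68 = -7.500.
Eyepiece angular magnification (image at infinity): M_eye = D/f_e = 25/2 = 12.500.
Overall M = m_obj x M_eye = (-7.500)(12.500) = -93.75.
|M| = 93.75.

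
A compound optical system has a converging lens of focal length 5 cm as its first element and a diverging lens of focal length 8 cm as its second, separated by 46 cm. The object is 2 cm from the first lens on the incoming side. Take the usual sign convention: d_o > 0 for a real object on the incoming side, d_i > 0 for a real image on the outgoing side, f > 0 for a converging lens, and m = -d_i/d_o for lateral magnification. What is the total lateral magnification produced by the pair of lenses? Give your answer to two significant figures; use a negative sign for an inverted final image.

Lens 1: 1/d_i1 = 1/f_1 - 1/d_o1 = 1/5 - 1/2 = -0.30000 cm^-1, so d_i1 = -3.333 cm.
m_1 = -(-3.333)/2 = 1.6667.
The intermediate image is virtual, 3.333 cm to the left of lens 1, so d_o2 = L - d_i1 = 46 - (-3.333) = 49.333 cm.
Lens 2: 1/d_i2 = 1/f_2 - 1/d_o2 = 1/(-8) - 1/(49.333) = -0.14527 cm^-1, so d_i2 = -6.884 cm.
m_2 = -(-6.884)/(49.333) = 0.1395.
Total m = m_1 x m_2 = (1.6667)(0.1395) = 0.2326.

0.23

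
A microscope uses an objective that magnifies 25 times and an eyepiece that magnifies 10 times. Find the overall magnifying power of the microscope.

250

The overall magnification of a compound microscope is the product of the objective and eyepiece magnifications:
M = M_obj x M_eye = 25 x 10 = 250.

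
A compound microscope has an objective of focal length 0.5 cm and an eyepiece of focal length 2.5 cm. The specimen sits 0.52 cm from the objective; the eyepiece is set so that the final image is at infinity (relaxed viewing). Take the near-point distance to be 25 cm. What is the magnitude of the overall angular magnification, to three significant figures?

250

Objective: 1/d_i = 1/f_obj - 1/d_o = 1/0.5 - 1/0.52 = 0.07692 cm^-1, so d_i = 13.000 cm.
m_obj = -d_i/d_o = -13.000/0.52 = -25.000.
Eyepiece angular magnification (image at infinity): M_eye = D/f_e = 25/2.5 = 10.000.
Overall M = m_obj x M_eye = (-25.000)(10.000) = -250.00.
|M| = 250.00.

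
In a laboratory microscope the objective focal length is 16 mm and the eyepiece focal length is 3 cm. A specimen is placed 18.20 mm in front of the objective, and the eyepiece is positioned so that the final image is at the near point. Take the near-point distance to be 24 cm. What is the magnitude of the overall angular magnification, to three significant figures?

65.5

Convert to cm: f_obj = 16 mm = 1.6 cm; d_o = 18.20 mm = 1.82 cm.
Objective: 1/d_i = 1/f_obj - 1/d_o = 1/1.6 - 1/1.82 = 0.07555 cm^-1, so d_i = 13.236 cm.
m_obj = -d_i/d_o = -13.236/1.82 = -7.273.
Eyepiece angular magnification (image at near point): M_eye = 1 + D/f_e = 1 + 24/3 = 9.000.
Overall M = m_obj x M_eye = (-7.273)(9.000) = -65.45.
|M| = 65.45.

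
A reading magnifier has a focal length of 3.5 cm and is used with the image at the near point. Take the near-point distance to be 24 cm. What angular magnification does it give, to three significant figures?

M = 1 + D/f = 1 + 24/3.5 = 7.857.

7.86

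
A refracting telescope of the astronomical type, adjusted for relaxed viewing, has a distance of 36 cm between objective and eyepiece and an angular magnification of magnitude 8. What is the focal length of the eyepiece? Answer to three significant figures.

4.00 cm

In normal adjustment the tube length equals f_obj + f_eye and |M| = f_obj/f_eye.
So f_obj = 8 f_eye and 8 f_eye + f_eye = 36 cm, giving f_eye = 36/9 = 4.000 cm and f_obj = 32.000 cm.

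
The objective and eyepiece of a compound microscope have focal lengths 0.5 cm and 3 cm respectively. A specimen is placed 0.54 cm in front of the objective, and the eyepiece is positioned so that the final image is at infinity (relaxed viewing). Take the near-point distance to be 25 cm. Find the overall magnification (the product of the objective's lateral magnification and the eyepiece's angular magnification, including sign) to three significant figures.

Objective: 1/d_i = 1/f_obj - 1/d_o = 1/0.5 - 1/0.54 = 0.14815 cm^-1, so d_i = 6.750 cm.
m_obj = -d_i/d_o = -6.750/0.54 = -12.500.
Eyepiece angular magnification (image at infinity): M_eye = D/f_e = 25/3 = 8.333.
Overall M = m_obj x M_eye = (-12.500)(8.333) = -104.17.

-104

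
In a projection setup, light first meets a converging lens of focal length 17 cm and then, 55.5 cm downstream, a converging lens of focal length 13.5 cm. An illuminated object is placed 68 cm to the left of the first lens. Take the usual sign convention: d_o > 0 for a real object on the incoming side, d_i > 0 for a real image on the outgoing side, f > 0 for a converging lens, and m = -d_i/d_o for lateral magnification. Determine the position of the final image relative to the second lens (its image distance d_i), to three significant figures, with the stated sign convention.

22.9 cm

Applying the thin-lens equation to the first lens, 1/17 = 1/68 + 1/d_i1, which gives d_i1 = 22.667 cm.
The intermediate image is 22.667 cm to the right of lens 1, so d_o2 = L - d_i1 = 55.5 - 22.667 = 32.833 cm.
Applying the thin-lens equation again with f_2 = 13.5 cm and d_o2 = 32.833 cm gives d_i2 = 22.927 cm.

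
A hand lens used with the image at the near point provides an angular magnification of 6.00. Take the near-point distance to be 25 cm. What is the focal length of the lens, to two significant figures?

5.0 cm

For the image at the near point, M = 1 + D/f.
f = D/(M - 1) = 25/(6.0 - 1) = 5.000 cm.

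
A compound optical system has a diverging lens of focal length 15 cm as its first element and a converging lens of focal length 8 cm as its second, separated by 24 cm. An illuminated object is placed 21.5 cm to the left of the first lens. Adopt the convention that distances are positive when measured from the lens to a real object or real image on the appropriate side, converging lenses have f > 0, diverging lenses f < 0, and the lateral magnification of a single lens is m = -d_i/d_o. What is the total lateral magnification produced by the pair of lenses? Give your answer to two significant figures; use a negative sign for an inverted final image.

-0.13

First lens: d_i1 = 1/(1/(-15) - 1/21.5) = -8.836 cm.
m_1 = -(-8.836)/21.5 = 0.4110.
With d_i1 < 0 the first image is virtual and lies on the object side; the object distance for lens 2 is d_o2 = 24 - (-8.836) = 32.836 cm.
Second lens: d_i2 = 1/(1/8 - 1/(32.836)) = 10.577 cm.
m_2 = -(10.577)/(32.836) = -0.3221.
The system's lateral magnification is m_1 m_2 = (0.4110)(-0.3221) = -0.1324.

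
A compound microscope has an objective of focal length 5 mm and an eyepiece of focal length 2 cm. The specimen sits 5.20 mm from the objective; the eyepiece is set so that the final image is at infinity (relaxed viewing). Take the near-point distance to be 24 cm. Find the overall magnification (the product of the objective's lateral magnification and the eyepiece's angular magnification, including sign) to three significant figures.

-300

Convert to cm: f_obj = 5 mm = 0.5 cm; d_o = 5.20 mm = 0.52 cm.
Objective: 1/d_i = 1/f_obj - 1/d_o = 1/0.5 - 1/0.52 = 0.07692 cm^-1, so d_i = 13.000 cm.
m_obj = -d_i/d_o = -13.000/0.52 = -25.000.
Eyepiece angular magnification (image at infinity): M_eye = D/f_e = 24/2 = 12.000.
Overall M = m_obj x M_eye = (-25.000)(12.000) = -300.00.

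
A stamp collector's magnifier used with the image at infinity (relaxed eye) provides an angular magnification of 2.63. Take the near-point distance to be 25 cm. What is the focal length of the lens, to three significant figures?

9.51 cm

For the image at infinity, M = D/f.
f = D/M = 25/2.63 = 9.506 cm.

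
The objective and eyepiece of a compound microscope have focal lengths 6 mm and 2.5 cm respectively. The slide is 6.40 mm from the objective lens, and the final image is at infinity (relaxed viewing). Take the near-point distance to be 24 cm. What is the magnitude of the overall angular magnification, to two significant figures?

140

Convert to cm: f_obj = 6 mm = 0.6 cm; d_o = 6.40 mm = 0.64 cm.
Objective: 1/d_i = 1/f_obj - 1/d_o = 1/0.6 - 1/0.64 = 0.10417 cm^-1, so d_i = 9.600 cm.
m_obj = -d_i/d_o = -9.600/0.64 = -15.000.
Eyepiece angular magnification (image at infinity): M_eye = D/f_e = 24/2.5 = 9.600.
Overall M = m_obj x M_eye = (-15.000)(9.600) = -144.00.
|M| = 144.00.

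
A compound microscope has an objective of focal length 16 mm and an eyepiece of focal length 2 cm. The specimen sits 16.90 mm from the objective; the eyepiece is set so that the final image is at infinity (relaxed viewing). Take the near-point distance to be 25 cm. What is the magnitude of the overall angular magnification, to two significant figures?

Convert to cm: f_obj = 16 mm = 1.6 cm; d_o = 16.90 mm = 1.69 cm.
Objective: 1/d_i = 1/f_obj - 1/d_o = 1/1.6 - 1/1.69 = 0.03328 cm^-1, so d_i = 30.044 cm.
m_obj = -d_i/d_o = -30.044/1.69 = -17.778.
Eyepiece angular magnification (image at infinity): M_eye = D/f_e = 25/2 = 12.500.
Overall M = m_obj x M_eye = (-17.778)(12.500) = -222.22.
|M| = 222.22.

220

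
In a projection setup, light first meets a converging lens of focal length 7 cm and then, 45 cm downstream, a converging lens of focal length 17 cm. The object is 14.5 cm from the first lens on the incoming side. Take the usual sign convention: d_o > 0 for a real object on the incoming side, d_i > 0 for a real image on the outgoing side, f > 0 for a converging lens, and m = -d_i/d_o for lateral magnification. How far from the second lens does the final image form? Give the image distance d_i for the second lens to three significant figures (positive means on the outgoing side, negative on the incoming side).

37.0 cm

Lens 1: 1/d_i1 = 1/f_1 - 1/d_o1 = 1/7 - 1/14.5 = 0.07389 cm^-1, so d_i1 = 13.533 cm.
That image sits 31.467 cm in front of the second lens, so d_o2 = 31.467 cm.
Lens 2: 1/d_i2 = 1/f_2 - 1/d_o2 = 1/17 - 1/(31.467) = 0.02704 cm^-1, so d_i2 = 36.977 cm.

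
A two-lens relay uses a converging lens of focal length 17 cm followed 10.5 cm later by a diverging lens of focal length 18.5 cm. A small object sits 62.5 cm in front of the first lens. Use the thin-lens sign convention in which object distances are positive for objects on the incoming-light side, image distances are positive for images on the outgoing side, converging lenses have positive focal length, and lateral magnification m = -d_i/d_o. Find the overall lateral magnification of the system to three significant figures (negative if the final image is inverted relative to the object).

First lens: d_i1 = 1/(1/17 - 1/62.5) = 23.352 cm.
m_1 = -(23.352)/62.5 = -0.3736.
This image would form 23.352 cm past lens 1, i.e. 12.852 cm beyond lens 2, so it is a virtual object for lens 2: d_o2 = 10.5 - 23.352 = -12.852 cm.
Second lens: d_i2 = 1/(1/(-18.5) - 1/(-12.852)) = 42.093 cm.
m_2 = -(42.093)/(-12.852) = 3.2753.
Total m = m_1 x m_2 = (-0.3736)(3.2753) = -1.2237.

-1.22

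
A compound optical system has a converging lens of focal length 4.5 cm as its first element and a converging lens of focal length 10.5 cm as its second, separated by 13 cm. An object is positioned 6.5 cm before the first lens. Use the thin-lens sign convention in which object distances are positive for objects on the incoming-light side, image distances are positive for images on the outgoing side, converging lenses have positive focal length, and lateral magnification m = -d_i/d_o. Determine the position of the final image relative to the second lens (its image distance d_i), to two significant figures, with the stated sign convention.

Lens 1: 1/d_i1 = 1/f_1 - 1/d_o1 = 1/4.5 - 1/6.5 = 0.06838 cm^-1, so d_i1 = 14.625 cm.
Since 14.625 cm > 13 cm, the first image lies past the second lens and serves as a virtual object: d_o2 = L - d_i1 = -1.625 cm.
Lens 2: 1/d_i2 = 1/f_2 - 1/d_o2 = 1/10.5 - 1/(-1.625) = 0.71062 cm^-1, so d_i2 = 1.407 cm.

1.4 cm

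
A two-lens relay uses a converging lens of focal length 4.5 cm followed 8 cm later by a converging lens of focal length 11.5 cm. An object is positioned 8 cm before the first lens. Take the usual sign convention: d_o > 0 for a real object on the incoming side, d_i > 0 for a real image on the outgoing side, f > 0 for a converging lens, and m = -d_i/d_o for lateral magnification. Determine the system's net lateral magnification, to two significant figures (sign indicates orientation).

Applying the thin-lens equation to the first lens, 1/4.5 = 1/8 + 1/d_i1, which gives d_i1 = 10.286 cm.
Its lateral magnification is m_1 = -d_i1/d_o1 = -(10.286)/8 = -1.2857.
This image would form 10.286 cm past lens 1, i.e. 2.286 cm beyond lens 2, so it is a virtual object for lens 2: d_o2 = 8 - 10.286 = -2.286 cm.
Applying the thin-lens equation again with f_2 = 11.5 cm and d_o2 = -2.286 cm gives d_i2 = 1.907 cm.
m_2 = -(1.907)/(-2.286) = 0.8342.
Total m = m_1 x m_2 = (-1.2857)(0.8342) = -1.0725.

-1.1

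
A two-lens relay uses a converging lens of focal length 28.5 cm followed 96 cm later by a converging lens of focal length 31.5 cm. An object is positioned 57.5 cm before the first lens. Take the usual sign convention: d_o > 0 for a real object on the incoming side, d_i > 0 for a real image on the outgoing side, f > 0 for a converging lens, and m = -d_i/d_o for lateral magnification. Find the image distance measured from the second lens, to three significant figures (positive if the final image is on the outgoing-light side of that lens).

First lens: d_i1 = 1/(1/28.5 - 1/57.5) = 56.509 cm.
The intermediate image is 56.509 cm to the right of lens 1, so d_o2 = L - d_i1 = 96 - 56.509 = 39.491 cm.
Second lens: d_i2 = 1/(1/31.5 - 1/(39.491)) = 155.665 cm.

156 cm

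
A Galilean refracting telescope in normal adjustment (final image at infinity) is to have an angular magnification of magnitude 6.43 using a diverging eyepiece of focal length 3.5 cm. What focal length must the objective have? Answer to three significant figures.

|M| = f_obj/|f_eye|, so f_obj = |M| x |f_eye| = 6.43 x 3.5 = 22.505 cm.

22.5 cm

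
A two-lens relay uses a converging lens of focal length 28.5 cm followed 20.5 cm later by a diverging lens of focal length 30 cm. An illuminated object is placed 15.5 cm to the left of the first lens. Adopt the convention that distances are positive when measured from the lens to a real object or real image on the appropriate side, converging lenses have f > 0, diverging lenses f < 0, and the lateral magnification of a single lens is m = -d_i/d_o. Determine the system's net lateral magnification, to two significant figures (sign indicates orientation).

First lens: d_i1 = 1/(1/28.5 - 1/15.5) = -33.981 cm.
m_1 = -(-33.981)/15.5 = 2.1923.
The intermediate image is virtual, 33.981 cm to the left of lens 1, so d_o2 = L - d_i1 = 20.5 - (-33.981) = 54.481 cm.
Second lens: d_i2 = 1/(1/(-30) - 1/(54.481)) = -19.347 cm.
m_2 = -(-19.347)/(54.481) = 0.3551.
The system's lateral magnification is m_1 m_2 = (2.1923)(0.3551) = 0.7785.

0.78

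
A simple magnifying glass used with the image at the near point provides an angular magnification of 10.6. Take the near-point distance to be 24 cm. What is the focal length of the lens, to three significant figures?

For the image at the near point, M = 1 + D/f.
f = D/(M - 1) = 24/(10.6 - 1) = 2.500 cm.

2.50 cm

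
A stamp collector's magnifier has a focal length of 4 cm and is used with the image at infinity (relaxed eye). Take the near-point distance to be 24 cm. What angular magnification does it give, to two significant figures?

6.0

M = D/f = 24/4 = 6.000.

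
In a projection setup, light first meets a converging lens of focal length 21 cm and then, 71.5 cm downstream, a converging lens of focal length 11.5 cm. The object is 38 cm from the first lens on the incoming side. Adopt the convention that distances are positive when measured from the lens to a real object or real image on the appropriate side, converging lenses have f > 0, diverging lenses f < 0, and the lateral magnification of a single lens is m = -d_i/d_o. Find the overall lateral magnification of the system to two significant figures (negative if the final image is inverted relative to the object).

Applying the thin-lens equation to the first lens, 1/21 = 1/38 + 1/d_i1, which gives d_i1 = 46.941 cm.
Its lateral magnification is m_1 = -d_i1/d_o1 = -(46.941)/38 = -1.2353.
The intermediate image is 46.941 cm to the right of lens 1, so d_o2 = L - d_i1 = 71.5 - 46.941 = 24.559 cm.
Applying the thin-lens equation again with f_2 = 11.5 cm and d_o2 = 24.559 cm gives d_i2 = 21.627 cm.
m_2 = -(21.627)/(24.559) = -0.8806.
Overall magnification: m = m_1 m_2 = 1.0878.

1.1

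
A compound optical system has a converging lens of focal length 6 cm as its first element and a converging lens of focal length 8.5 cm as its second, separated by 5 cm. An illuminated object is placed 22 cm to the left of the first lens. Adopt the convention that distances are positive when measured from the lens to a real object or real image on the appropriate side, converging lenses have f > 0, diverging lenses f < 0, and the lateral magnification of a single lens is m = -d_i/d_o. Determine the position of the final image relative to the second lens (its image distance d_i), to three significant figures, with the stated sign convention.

Applying the thin-lens equation to the first lens, 1/6 = 1/22 + 1/d_i1, which gives d_i1 = 8.250 cm.
Since 8.250 cm > 5 cm, the first image lies past the second lens and serves as a virtual object: d_o2 = L - d_i1 = -3.250 cm.
Applying the thin-lens equation again with f_2 = 8.5 cm and d_o2 = -3.250 cm gives d_i2 = 2.351 cm.

2.35 cm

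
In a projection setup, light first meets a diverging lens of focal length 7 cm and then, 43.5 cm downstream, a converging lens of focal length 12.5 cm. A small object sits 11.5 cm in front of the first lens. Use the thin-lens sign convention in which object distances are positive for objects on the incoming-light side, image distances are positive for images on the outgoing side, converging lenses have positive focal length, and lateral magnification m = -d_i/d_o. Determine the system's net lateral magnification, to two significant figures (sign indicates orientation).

-0.13

First lens: d_i1 = 1/(1/(-7) - 1/11.5) = -4.351 cm.
m_1 = -(-4.351)/11.5 = 0.3784.
With d_i1 < 0 the first image is virtual and lies on the object side; the object distance for lens 2 is d_o2 = 43.5 - (-4.351) = 47.851 cm.
Second lens: d_i2 = 1/(1/12.5 - 1/(47.851)) = 16.920 cm.
m_2 = -(16.920)/(47.851) = -0.3536.
The system's lateral magnification is m_1 m_2 = (0.3784)(-0.3536) = -0.1338.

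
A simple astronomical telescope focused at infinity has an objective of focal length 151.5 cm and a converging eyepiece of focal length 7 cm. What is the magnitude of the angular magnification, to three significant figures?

21.6

|M| = f_obj/|f_eye| = 151.5/7 = 21.643.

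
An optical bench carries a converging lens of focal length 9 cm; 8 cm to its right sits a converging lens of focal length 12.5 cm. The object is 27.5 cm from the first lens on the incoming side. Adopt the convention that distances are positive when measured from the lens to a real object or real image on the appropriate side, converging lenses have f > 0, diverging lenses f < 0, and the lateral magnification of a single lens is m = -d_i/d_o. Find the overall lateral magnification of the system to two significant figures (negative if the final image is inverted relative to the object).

First lens: d_i1 = 1/(1/9 - 1/27.5) = 13.378 cm.
m_1 = -(13.378)/27.5 = -0.4865.
This image would form 13.378 cm past lens 1, i.e. 5.378 cm beyond lens 2, so it is a virtual object for lens 2: d_o2 = 8 - 13.378 = -5.378 cm.
Second lens: d_i2 = 1/(1/12.5 - 1/(-5.378)) = 3.760 cm.
m_2 = -(3.760)/(-5.378) = 0.6992.
Overall magnification: m = m_1 m_2 = -0.3401.

-0.34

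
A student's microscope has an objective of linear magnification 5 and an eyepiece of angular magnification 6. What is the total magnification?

The overall magnification of a compound microscope is the product of the objective and eyepiece magnifications:
M = M_obj x M_eye = 5 x 6 = 30.

30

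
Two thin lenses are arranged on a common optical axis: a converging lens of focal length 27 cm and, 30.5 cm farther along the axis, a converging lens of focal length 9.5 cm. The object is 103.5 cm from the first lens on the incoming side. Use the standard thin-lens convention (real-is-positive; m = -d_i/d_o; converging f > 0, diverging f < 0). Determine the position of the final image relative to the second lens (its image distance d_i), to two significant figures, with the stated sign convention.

Lens 1: 1/d_i1 = 1/f_1 - 1/d_o1 = 1/27 - 1/103.5 = 0.02738 cm^-1, so d_i1 = 36.529 cm.
Since 36.529 cm > 30.5 cm, the first image lies past the second lens and serves as a virtual object: d_o2 = L - d_i1 = -6.029 cm.
Lens 2: 1/d_i2 = 1/f_2 - 1/d_o2 = 1/9.5 - 1/(-6.029) = 0.27112 cm^-1, so d_i2 = 3.688 cm.

3.7 cm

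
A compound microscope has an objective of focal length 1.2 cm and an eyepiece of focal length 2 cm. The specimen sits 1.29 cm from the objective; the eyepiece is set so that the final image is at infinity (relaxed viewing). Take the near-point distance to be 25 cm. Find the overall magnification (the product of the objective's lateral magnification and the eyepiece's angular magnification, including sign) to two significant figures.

-170

Objective: 1/d_i = 1/f_obj - 1/d_o = 1/1.2 - 1/1.29 = 0.05814 cm^-1, so d_i = 17.200 cm.
m_obj = -d_i/d_o = -17.200/1.29 = -13.333.
Eyepiece angular magnification (image at infinity): M_eye = D/f_e = 25/2 = 12.500.
Overall M = m_obj x M_eye = (-13.333)(12.500) = -166.67.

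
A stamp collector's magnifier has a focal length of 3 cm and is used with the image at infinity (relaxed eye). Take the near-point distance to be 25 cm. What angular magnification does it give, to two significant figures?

M = D/f = 25/3 = 8.333.

8.3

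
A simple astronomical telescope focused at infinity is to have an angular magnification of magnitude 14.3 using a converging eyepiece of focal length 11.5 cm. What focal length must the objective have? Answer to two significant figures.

|M| = f_obj/|f_eye|, so f_obj = |M| x |f_eye| = 14.3 x 11.5 = 164.450 cm.

160 cm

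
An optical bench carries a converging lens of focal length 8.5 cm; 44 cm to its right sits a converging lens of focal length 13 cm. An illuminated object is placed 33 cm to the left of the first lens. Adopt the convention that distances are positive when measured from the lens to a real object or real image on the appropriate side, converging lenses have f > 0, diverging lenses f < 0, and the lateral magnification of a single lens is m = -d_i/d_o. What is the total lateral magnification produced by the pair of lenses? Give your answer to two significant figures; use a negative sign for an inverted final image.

0.23

Applying the thin-lens equation to the first lens, 1/8.5 = 1/33 + 1/d_i1, which gives d_i1 = 11.449 cm.
Its lateral magnification is m_1 = -d_i1/d_o1 = -(11.449)/33 = -0.3469.
Object distance for lens 2: d_o2 = 44 - 11.449 = 32.551 cm.
Applying the thin-lens equation again with f_2 = 13 cm and d_o2 = 32.551 cm gives d_i2 = 21.644 cm.
m_2 = -(21.644)/(32.551) = -0.6649.
The system's lateral magnification is m_1 m_2 = (-0.3469)(-0.6649) = 0.2307.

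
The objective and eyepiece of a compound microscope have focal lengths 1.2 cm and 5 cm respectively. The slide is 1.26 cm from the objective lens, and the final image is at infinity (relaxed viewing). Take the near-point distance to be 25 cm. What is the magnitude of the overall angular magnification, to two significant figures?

100

Objective: 1/d_i = 1/f_obj - 1/d_o = 1/1.2 - 1/1.26 = 0.03968 cm^-1, so d_i = 25.200 cm.
m_obj = -d_i/d_o = -25.200/1.26 = -20.000.
Eyepiece angular magnification (image at infinity): M_eye = D/f_e = 25/5 = 5.000.
Overall M = m_obj x M_eye = (-20.000)(5.000) = -100.00.
|M| = 100.00.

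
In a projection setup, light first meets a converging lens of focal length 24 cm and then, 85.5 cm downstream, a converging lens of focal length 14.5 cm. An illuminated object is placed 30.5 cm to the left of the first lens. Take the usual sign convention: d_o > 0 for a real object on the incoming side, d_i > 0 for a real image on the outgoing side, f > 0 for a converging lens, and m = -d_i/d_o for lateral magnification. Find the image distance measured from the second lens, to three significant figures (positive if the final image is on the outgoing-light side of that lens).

9.45 cm

First lens: d_i1 = 1/(1/24 - 1/30.5) = 112.615 cm.
This image would form 112.615 cm past lens 1, i.e. 27.115 cm beyond lens 2, so it is a virtual object for lens 2: d_o2 = 85.5 - 112.615 = -27.115 cm.
Second lens: d_i2 = 1/(1/14.5 - 1/(-27.115)) = 9.448 cm.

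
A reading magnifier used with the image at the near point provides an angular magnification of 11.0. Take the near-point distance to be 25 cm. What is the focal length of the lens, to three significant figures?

For the image at the near point, M = 1 + D/f.
f = D/(M - 1) = 25/(11.0 - 1) = 2.500 cm.

2.50 cm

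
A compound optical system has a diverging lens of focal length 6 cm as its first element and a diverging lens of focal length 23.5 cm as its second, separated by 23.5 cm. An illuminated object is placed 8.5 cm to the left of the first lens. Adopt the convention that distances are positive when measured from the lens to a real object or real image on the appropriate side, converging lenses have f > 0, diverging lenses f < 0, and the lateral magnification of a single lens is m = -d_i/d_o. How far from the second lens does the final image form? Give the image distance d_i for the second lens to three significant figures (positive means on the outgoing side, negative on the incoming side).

-12.6 cm

Applying the thin-lens equation to the first lens, 1/(-6) = 1/8.5 + 1/d_i1, which gives d_i1 = -3.517 cm.
With d_i1 < 0 the first image is virtual and lies on the object side; the object distance for lens 2 is d_o2 = 23.5 - (-3.517) = 27.017 cm.
Applying the thin-lens equation again with f_2 = -23.5 cm and d_o2 = 27.017 cm gives d_i2 = -12.568 cm.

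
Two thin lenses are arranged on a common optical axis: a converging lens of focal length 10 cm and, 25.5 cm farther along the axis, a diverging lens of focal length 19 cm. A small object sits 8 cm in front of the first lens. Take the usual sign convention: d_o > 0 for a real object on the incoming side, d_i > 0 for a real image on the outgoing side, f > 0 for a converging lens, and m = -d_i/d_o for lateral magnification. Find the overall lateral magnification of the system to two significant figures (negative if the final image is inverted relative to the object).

First lens: d_i1 = 1/(1/10 - 1/8) = -40.000 cm.
m_1 = -(-40.000)/8 = 5.0000.
The intermediate image is virtual, 40.000 cm to the left of lens 1, so d_o2 = L - d_i1 = 25.5 - (-40.000) = 65.500 cm.
Second lens: d_i2 = 1/(1/(-19) - 1/(65.500)) = -14.728 cm.
m_2 = -(-14.728)/(65.500) = 0.2249.
Total m = m_1 x m_2 = (5.0000)(0.2249) = 1.1243.

1.1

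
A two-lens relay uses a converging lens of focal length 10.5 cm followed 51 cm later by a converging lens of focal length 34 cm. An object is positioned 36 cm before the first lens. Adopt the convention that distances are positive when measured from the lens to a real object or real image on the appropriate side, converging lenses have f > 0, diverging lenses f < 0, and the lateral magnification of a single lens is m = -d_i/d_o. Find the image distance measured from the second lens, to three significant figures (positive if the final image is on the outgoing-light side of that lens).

565 cm

Lens 1: 1/d_i1 = 1/f_1 - 1/d_o1 = 1/10.5 - 1/36 = 0.06746 cm^-1, so d_i1 = 14.824 cm.
Object distance for lens 2: d_o2 = 51 - 14.824 = 36.176 cm.
Lens 2: 1/d_i2 = 1/f_2 - 1/d_o2 = 1/34 - 1/(36.176) = 0.00177 cm^-1, so d_i2 = 565.135 cm.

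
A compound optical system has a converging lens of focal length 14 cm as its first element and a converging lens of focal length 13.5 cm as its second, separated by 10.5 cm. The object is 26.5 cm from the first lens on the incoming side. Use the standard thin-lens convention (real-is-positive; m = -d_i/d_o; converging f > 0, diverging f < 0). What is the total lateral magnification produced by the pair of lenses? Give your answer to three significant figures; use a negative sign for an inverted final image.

First lens: d_i1 = 1/(1/14 - 1/26.5) = 29.680 cm.
m_1 = -(29.680)/26.5 = -1.1200.
This image would form 29.680 cm past lens 1, i.e. 19.180 cm beyond lens 2, so it is a virtual object for lens 2: d_o2 = 10.5 - 29.680 = -19.180 cm.
Second lens: d_i2 = 1/(1/13.5 - 1/(-19.180)) = 7.923 cm.
m_2 = -(7.923)/(-19.180) = 0.4131.
Overall magnification: m = m_1 m_2 = -0.4627.

-0.463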